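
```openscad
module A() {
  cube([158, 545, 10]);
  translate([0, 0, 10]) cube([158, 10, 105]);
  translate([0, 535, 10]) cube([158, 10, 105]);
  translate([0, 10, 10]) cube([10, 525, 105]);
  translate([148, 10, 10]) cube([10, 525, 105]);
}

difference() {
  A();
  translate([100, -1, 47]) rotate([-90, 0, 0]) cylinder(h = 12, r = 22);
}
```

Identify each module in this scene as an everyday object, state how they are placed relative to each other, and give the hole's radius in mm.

A is an open box. The open box has a circular hole through its front wall. The hole's radius is 22 mm.

The subtracted cylinder has r = 22 mm.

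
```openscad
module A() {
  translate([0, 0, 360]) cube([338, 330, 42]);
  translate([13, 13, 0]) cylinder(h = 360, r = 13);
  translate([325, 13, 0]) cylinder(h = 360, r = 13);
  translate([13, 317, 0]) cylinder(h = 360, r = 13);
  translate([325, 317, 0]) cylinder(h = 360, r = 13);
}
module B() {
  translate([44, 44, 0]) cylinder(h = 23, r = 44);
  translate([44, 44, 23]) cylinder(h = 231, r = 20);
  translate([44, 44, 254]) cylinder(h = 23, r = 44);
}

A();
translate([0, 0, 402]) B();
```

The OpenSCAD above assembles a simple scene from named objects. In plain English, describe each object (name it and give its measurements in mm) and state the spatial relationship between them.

A is a four-legged stool. The seat is 338×330 mm, 42 mm thick, top at z = 402 mm. It stands on four round legs, each 26 mm in diameter, from z = 0 to the seat underside, each leg's axis is inset half a diameter from the nearest pair of seat edges (so the leg's bounding box is flush with the corner).

B is a spool: two coaxial disc flanges of radius 44 mm and thickness 23 mm, joined by a core cylinder of radius 20 mm and height 231 mm. The lower flange rests on z = 0 and the three cylinders share a vertical axis.

The spool is on top of the stool.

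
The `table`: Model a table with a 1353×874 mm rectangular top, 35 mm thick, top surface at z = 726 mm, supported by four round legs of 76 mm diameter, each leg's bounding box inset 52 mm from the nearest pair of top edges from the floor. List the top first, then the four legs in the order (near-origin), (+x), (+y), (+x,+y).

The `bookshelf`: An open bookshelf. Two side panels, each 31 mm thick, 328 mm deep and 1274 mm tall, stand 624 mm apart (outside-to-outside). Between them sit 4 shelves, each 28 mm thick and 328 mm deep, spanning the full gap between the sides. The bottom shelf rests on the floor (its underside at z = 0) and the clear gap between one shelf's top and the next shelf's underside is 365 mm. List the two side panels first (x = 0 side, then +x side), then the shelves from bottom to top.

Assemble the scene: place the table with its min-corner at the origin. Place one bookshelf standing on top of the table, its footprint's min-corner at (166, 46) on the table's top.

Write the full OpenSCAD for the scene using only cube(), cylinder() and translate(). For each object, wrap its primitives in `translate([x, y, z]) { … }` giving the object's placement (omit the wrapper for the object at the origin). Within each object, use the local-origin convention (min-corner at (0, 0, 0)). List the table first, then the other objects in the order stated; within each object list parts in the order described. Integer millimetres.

translate([0, 0, 691]) cube([1353, 874, 35]);
translate([90, 90, 0]) cylinder(h = 691, r = 38);
translate([1263, 90, 0]) cylinder(h = 691, r = 38);
translate([90, 784, 0]) cylinder(h = 691, r = 38);
translate([1263, 784, 0]) cylinder(h = 691, r = 38);
translate([166, 46, 726]) {
  cube([31, 328, 1274]);
  translate([593, 0, 0]) cube([31, 328, 1274]);
  translate([31, 0, 0]) cube([562, 328, 28]);
  translate([31, 0, 393]) cube([562, 328, 28]);
  translate([31, 0, 786]) cube([562, 328, 28]);
  translate([31, 0, 1179]) cube([562, 328, 28]);
}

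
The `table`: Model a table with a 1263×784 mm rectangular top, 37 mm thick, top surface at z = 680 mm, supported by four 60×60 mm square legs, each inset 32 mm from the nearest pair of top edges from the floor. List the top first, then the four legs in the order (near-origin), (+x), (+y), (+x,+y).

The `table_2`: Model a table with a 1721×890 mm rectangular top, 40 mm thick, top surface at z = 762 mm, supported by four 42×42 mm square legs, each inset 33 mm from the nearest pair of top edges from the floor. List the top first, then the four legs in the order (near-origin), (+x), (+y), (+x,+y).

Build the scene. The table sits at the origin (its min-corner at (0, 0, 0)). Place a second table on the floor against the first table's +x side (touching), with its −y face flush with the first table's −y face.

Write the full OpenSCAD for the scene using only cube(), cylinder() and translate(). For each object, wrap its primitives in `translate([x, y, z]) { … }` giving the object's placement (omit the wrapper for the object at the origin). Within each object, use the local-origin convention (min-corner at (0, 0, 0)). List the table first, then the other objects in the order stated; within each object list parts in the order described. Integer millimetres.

translate([0, 0, 643]) cube([1263, 784, 37]);
translate([32, 32, 0]) cube([60, 60, 643]);
translate([1171, 32, 0]) cube([60, 60, 643]);
translate([32, 692, 0]) cube([60, 60, 643]);
translate([1171, 692, 0]) cube([60, 60, 643]);
translate([1263, 0, 0]) {
  translate([0, 0, 722]) cube([1721, 890, 40]);
  translate([33, 33, 0]) cube([42, 42, 722]);
  translate([1646, 33, 0]) cube([42, 42, 722]);
  translate([33, 815, 0]) cube([42, 42, 722]);
  translate([1646, 815, 0]) cube([42, 42, 722]);
}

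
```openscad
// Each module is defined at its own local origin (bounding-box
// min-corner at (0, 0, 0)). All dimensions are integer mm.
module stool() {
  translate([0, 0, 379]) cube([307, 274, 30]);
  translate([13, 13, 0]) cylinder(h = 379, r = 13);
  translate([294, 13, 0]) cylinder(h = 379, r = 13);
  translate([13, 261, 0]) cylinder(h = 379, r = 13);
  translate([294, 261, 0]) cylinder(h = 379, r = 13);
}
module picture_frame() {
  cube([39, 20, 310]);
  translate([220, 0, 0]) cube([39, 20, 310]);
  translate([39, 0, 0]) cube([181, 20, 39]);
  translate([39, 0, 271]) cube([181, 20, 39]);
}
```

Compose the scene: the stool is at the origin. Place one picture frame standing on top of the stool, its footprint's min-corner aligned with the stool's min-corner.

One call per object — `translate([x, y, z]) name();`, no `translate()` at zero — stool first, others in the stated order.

stool();
translate([0, 0, 409]) picture_frame();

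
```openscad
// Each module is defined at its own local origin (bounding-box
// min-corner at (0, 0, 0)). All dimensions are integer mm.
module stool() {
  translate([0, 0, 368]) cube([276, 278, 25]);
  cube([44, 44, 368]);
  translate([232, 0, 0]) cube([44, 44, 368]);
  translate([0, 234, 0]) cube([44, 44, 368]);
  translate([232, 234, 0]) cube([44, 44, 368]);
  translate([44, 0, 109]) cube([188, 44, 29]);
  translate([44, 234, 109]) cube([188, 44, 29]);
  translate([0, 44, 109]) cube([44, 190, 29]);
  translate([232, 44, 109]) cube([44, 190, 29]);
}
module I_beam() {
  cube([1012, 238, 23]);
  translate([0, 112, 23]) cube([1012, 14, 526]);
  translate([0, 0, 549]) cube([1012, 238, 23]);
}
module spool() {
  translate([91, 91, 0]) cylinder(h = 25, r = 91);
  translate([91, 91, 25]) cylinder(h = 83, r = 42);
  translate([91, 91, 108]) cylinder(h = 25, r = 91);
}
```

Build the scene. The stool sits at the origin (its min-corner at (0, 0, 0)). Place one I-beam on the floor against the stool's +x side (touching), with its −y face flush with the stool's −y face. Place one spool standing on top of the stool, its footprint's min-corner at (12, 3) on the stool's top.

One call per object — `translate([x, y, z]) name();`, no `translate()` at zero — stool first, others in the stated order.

stool();
translate([276, 0, 0]) I_beam();
translate([12, 3, 393]) spool();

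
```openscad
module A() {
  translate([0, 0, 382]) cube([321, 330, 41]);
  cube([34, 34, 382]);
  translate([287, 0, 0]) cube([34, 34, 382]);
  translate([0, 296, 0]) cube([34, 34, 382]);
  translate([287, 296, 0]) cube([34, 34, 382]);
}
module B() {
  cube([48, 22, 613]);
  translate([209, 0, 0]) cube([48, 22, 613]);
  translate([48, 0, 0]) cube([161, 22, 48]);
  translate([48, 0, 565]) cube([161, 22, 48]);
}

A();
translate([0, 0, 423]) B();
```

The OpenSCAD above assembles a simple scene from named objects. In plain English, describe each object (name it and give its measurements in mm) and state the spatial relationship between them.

A is a four-legged stool. The seat is 321×330 mm, 41 mm thick, top at z = 423 mm. It stands on four square legs, each 34×34 mm in cross-section, from z = 0 to the seat underside, each flush with a corner of the seat.

B is a rectangular picture frame lying in the x–z plane (depth along y). The opening is 161 mm wide (x) by 517 mm tall (z), surrounded by a border 48 mm wide on all four sides. The frame is 22 mm deep and is made of two full-height vertical stiles with two horizontal rails fitted between them.

The picture frame is on top of the stool.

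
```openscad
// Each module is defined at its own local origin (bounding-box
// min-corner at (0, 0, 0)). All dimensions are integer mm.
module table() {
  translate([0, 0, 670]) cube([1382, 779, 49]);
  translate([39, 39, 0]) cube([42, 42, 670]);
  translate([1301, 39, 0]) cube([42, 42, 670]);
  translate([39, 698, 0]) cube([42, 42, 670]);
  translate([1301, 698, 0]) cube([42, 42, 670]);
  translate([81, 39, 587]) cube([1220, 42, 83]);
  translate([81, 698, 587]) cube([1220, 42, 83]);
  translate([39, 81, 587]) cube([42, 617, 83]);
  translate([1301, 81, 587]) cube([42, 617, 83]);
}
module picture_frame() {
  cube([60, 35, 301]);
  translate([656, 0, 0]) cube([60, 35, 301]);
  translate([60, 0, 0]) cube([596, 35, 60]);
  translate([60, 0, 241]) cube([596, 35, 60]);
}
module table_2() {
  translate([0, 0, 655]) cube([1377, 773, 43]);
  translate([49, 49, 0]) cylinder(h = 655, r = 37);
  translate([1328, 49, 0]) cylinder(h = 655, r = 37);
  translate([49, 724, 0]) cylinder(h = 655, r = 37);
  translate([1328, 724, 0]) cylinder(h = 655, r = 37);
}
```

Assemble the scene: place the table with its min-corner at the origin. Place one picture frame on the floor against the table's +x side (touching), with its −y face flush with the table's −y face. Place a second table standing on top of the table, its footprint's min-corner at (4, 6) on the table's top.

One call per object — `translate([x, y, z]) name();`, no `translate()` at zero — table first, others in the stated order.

table();
translate([1382, 0, 0]) picture_frame();
translate([4, 6, 719]) table_2();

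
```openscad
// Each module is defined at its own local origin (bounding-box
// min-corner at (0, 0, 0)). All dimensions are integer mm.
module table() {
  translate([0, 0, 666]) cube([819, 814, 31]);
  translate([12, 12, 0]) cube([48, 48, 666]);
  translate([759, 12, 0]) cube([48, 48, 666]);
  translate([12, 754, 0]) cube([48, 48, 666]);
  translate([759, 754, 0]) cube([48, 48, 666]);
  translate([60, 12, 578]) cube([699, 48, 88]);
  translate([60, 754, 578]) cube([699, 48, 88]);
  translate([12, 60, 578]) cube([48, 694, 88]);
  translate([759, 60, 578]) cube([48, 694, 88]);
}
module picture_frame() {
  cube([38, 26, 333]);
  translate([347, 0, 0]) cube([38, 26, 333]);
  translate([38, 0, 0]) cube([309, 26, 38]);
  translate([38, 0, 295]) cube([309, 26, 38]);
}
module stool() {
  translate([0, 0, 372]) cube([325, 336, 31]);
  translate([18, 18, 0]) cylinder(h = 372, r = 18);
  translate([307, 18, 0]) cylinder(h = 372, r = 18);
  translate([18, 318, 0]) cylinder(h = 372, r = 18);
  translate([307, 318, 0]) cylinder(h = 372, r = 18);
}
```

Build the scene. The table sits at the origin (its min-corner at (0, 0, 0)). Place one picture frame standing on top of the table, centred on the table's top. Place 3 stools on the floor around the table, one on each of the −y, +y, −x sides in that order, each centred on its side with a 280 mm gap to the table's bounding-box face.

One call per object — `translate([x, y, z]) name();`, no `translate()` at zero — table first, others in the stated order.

table();
translate([217, 394, 697]) picture_frame();
translate([247, -616, 0]) stool();
translate([247, 1094, 0]) stool();
translate([-605, 239, 0]) stool();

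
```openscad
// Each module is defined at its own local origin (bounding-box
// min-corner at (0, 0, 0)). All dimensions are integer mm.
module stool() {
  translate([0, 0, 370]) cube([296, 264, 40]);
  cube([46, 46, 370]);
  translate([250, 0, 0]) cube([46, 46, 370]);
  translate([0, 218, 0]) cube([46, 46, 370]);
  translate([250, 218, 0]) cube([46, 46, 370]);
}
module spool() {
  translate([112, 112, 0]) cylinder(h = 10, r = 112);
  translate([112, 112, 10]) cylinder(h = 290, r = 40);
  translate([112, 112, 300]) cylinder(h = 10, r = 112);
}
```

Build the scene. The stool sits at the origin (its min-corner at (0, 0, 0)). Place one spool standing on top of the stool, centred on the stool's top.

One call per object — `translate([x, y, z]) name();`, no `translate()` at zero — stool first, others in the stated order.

stool();
translate([36, 20, 410]) spool();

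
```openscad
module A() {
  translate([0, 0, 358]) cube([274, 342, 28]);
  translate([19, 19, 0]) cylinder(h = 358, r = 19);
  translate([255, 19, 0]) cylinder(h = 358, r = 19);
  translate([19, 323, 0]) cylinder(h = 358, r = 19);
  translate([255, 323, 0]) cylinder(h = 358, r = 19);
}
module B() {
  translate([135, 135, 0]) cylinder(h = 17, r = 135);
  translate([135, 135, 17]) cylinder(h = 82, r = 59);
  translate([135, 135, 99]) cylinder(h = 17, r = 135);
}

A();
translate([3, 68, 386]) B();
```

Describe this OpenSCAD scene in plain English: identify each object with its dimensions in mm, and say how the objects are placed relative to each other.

A is a simple wooden stool: a rectangular seat 274 mm (x) by 342 mm (y), 28 mm thick, top face at z = 386 mm, on four round legs, each 38 mm in diameter. The legs rest on z = 0, each leg's axis is inset half a diameter from the nearest pair of seat edges (so the leg's bounding box is flush with the corner).

B is a spool: two coaxial disc flanges of radius 135 mm and thickness 17 mm, joined by a core cylinder of radius 59 mm and height 82 mm. The lower flange rests on z = 0 and the three cylinders share a vertical axis.

The spool is on top of the stool.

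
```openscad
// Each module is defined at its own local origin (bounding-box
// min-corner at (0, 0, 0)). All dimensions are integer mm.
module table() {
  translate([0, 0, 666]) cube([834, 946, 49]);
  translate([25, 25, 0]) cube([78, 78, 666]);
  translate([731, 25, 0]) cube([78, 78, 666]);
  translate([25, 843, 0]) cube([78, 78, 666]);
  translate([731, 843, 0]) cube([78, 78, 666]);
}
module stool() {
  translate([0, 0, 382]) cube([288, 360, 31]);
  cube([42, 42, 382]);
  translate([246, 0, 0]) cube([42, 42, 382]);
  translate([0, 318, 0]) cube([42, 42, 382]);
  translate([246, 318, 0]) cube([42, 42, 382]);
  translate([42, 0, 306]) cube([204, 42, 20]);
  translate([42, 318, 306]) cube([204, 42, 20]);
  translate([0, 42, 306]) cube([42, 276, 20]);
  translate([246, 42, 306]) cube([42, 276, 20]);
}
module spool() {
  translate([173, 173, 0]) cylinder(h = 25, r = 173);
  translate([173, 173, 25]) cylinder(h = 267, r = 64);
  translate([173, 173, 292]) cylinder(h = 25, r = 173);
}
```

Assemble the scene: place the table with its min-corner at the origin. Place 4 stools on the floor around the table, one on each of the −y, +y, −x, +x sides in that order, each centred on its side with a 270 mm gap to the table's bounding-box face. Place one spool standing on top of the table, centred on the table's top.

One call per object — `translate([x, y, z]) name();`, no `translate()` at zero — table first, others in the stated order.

table();
translate([273, -630, 0]) stool();
translate([273, 1216, 0]) stool();
translate([-558, 293, 0]) stool();
translate([1104, 293, 0]) stool();
translate([244, 300, 715]) spool();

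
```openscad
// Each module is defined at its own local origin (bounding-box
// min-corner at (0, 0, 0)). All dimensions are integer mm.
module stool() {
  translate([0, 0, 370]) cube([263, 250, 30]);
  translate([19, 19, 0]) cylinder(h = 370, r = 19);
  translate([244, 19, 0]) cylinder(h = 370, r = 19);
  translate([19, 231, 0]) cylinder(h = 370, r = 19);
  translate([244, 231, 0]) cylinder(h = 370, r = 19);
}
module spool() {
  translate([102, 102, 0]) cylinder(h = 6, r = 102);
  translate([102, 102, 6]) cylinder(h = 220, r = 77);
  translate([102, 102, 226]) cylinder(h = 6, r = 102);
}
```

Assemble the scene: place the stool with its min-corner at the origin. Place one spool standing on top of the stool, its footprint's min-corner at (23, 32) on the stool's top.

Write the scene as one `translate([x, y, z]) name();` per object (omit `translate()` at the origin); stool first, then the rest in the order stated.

stool();
translate([23, 32, 400]) spool();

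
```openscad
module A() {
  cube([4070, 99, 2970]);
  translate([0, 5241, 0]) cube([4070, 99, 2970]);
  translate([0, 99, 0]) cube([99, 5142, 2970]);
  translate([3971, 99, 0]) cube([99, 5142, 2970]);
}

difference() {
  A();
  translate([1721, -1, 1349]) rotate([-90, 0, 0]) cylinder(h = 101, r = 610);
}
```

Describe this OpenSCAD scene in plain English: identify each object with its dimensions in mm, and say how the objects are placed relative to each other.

A is a box-shaped house frame (walls only): outside footprint 4070×5340 mm, wall height 2970 mm, wall thickness 99 mm. The two y-facing walls run the full x-width; the two x-facing walls fit between the inner faces of the y-facing walls.

The house frame has a circular hole of radius 610 mm through its front wall, centred at (x = 1721, z = 1349).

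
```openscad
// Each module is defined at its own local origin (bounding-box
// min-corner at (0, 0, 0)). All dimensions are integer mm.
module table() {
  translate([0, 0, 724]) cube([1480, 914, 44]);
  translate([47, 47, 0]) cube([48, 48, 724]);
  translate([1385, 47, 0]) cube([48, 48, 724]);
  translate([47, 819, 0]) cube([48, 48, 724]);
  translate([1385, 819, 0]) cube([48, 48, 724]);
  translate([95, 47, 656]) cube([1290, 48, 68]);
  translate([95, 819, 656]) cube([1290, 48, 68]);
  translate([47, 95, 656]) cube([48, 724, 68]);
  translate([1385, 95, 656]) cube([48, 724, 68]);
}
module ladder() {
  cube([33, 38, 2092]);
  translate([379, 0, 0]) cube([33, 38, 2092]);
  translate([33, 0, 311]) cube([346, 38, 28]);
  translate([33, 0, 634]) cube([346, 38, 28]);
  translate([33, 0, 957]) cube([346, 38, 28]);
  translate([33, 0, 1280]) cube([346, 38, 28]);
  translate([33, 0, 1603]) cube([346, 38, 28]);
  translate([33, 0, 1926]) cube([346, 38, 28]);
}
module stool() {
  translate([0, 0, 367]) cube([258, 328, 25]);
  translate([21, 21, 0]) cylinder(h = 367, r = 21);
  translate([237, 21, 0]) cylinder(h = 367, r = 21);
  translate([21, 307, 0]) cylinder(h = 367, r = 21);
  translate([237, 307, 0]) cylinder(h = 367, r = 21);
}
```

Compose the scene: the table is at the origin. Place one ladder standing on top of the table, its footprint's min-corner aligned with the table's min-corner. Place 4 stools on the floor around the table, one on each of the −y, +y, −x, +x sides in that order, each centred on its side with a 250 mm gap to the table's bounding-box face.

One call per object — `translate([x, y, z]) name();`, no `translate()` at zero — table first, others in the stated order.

table();
translate([0, 0, 768]) ladder();
translate([611, -578, 0]) stool();
translate([611, 1164, 0]) stool();
translate([-508, 293, 0]) stool();
translate([1730, 293, 0]) stool();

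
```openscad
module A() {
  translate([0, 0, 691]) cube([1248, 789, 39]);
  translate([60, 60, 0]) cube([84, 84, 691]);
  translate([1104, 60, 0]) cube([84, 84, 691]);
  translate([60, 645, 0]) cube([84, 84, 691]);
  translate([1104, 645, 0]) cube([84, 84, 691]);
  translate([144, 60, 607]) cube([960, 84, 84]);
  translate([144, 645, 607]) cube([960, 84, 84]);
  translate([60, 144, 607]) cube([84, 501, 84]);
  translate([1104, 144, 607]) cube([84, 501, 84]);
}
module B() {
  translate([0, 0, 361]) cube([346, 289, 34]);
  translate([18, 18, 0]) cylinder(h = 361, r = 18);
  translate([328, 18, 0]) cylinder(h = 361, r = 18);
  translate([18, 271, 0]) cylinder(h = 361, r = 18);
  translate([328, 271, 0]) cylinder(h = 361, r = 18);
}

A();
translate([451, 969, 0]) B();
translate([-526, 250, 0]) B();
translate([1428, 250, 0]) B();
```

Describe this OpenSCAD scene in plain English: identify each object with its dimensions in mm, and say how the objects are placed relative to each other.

A is a rectangular dining table. The top is 1248×789×39 mm with its upper surface at z = 730 mm. It stands on four 84×84 mm square legs, each inset 60 mm from the nearest pair of top edges, running from the floor to the underside of the top. Four apron rails, 84 mm thick and 84 mm tall, run between adjacent legs with their top edges flush with the underside of the top and their outer faces flush with the legs' outer faces.

B is a four-legged stool. The seat is a 346×289×34 mm slab whose top surface is at z = 395 mm; four round legs, each 36 mm in diameter, run from the floor (z = 0) to the underside of the seat, each leg's axis is inset half a diameter from the nearest pair of seat edges (so the leg's bounding box is flush with the corner).

Three stools sit around the table at the +y, −x, +x sides.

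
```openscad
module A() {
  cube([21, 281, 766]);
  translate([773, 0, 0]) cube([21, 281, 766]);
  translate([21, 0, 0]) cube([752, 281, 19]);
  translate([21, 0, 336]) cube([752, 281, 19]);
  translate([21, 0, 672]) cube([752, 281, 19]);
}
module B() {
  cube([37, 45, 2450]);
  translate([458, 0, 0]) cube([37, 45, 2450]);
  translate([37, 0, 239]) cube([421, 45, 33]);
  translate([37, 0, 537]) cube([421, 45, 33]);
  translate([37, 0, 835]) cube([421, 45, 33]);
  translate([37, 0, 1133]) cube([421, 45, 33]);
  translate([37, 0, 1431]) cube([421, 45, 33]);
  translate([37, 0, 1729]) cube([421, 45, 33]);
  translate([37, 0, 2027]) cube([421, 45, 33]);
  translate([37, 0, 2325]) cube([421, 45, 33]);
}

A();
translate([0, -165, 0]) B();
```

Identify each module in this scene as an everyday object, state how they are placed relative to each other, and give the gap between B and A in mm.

A is a bookshelf. B is a ladder. The ladder is on the floor beside the bookshelf on its −y side. The gap between the ladder and the bookshelf is 120 mm.

The ladder's nearest face is 120 mm from the bookshelf's −y face.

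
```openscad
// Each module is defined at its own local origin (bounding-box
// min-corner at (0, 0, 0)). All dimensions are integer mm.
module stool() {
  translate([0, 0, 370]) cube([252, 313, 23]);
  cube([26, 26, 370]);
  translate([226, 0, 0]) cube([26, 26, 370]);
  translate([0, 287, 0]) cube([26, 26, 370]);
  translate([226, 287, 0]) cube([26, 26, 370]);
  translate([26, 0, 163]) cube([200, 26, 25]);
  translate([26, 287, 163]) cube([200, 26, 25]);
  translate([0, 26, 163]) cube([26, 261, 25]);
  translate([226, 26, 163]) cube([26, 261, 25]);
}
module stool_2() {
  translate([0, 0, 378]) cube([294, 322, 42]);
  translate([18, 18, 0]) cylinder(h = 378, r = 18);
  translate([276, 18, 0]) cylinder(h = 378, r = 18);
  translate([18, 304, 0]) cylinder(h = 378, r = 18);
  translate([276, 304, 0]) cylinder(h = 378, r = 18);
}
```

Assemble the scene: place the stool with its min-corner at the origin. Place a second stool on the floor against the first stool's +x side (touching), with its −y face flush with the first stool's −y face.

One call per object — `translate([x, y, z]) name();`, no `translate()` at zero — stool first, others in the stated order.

stool();
translate([252, 0, 0]) stool_2();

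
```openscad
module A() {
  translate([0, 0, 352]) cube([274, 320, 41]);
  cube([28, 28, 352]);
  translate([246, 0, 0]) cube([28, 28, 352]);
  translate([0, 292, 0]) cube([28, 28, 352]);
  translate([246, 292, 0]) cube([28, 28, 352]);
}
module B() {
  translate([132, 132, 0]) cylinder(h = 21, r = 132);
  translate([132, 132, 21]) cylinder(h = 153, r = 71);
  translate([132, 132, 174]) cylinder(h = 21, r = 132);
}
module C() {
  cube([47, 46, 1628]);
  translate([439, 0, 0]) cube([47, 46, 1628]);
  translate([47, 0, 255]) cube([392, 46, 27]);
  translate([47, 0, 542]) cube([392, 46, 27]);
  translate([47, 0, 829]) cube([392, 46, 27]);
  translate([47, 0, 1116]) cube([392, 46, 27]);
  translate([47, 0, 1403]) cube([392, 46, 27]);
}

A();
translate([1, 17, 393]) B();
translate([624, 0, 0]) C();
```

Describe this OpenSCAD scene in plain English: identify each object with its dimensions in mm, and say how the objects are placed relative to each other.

A is a four-legged stool. The seat is 274×320 mm, 41 mm thick, top at z = 393 mm. It stands on four square legs, each 28×28 mm in cross-section, from z = 0 to the seat underside, each flush with a corner of the seat.

B is a spool: two coaxial disc flanges of radius 132 mm and thickness 21 mm, joined by a core cylinder of radius 71 mm and height 153 mm. The lower flange rests on z = 0 and the three cylinders share a vertical axis.

C is a straight ladder. Two 47×46 mm vertical rails, 1628 mm tall, stand 486 mm apart (outside-to-outside) with their front faces coplanar on the −y side. 5 rungs, each 46 mm deep and 27 mm tall, span between the inner faces of the rails, front faces flush with the rails. The lowest rung's underside is at z = 255 mm and rungs are spaced 287 mm apart (underside to underside).

The spool is on top of the stool. The ladder is on the floor beside the stool on its +x side.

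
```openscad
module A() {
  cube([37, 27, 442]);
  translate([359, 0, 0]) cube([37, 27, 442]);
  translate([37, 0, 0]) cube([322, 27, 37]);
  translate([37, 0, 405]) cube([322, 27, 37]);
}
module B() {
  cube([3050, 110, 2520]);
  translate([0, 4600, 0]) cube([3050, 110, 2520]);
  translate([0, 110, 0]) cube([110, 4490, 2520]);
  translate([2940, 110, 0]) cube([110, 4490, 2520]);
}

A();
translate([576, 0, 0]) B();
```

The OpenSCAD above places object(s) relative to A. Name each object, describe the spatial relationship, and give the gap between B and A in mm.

The house frame's nearest face is 180 mm from the picture frame's +x face.

A is a picture frame. B is a house frame. The house frame is on the floor beside the picture frame on its +x side. The gap between the house frame and the picture frame is 180 mm.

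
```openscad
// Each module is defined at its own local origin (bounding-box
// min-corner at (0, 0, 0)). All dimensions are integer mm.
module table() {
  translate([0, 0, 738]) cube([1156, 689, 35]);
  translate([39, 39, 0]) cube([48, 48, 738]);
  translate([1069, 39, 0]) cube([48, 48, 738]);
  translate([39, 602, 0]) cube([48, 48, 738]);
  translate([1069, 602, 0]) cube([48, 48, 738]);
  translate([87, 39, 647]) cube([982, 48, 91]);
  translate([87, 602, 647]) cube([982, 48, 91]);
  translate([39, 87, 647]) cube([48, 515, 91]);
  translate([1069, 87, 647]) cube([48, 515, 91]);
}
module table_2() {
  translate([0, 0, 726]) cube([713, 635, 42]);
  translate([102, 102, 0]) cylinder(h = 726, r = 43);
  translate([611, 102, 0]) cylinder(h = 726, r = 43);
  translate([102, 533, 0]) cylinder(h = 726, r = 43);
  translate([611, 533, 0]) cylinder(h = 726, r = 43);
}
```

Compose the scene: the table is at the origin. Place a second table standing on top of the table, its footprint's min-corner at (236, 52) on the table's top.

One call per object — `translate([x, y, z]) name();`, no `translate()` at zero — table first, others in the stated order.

table();
translate([236, 52, 773]) table_2();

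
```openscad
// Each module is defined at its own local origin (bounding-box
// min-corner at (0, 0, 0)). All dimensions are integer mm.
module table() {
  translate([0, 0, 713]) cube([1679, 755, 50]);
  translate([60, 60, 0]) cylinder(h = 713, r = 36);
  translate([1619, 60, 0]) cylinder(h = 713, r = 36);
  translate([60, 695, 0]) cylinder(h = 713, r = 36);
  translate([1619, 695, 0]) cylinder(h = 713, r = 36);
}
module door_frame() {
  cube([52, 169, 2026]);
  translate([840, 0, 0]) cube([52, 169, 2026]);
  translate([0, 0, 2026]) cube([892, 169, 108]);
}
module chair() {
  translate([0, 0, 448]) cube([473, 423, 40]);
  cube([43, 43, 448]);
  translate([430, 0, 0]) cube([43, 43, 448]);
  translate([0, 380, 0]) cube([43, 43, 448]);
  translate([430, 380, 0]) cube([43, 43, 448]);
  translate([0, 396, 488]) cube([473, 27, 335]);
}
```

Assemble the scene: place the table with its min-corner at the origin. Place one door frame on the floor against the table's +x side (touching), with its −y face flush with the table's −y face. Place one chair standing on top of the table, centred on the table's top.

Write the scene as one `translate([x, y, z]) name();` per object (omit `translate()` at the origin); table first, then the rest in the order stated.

table();
translate([1679, 0, 0]) door_frame();
translate([603, 166, 763]) chair();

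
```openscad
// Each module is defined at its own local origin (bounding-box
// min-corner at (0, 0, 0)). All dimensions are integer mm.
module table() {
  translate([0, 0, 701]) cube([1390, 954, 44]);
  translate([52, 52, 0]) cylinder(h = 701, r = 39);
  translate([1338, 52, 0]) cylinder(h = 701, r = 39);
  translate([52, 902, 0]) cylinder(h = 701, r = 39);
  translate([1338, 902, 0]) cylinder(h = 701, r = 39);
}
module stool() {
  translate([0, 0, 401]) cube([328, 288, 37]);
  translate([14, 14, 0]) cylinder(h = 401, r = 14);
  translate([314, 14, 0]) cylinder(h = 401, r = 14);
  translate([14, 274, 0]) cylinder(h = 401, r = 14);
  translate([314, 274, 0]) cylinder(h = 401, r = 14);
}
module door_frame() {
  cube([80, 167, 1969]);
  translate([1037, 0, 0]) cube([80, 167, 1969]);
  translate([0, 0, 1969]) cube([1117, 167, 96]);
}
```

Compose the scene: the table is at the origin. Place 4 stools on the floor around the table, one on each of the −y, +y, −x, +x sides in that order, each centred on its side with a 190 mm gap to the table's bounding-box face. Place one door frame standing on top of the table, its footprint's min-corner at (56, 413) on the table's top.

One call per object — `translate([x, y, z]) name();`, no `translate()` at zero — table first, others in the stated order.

table();
translate([531, -478, 0]) stool();
translate([531, 1144, 0]) stool();
translate([-518, 333, 0]) stool();
translate([1580, 333, 0]) stool();
translate([56, 413, 745]) door_frame();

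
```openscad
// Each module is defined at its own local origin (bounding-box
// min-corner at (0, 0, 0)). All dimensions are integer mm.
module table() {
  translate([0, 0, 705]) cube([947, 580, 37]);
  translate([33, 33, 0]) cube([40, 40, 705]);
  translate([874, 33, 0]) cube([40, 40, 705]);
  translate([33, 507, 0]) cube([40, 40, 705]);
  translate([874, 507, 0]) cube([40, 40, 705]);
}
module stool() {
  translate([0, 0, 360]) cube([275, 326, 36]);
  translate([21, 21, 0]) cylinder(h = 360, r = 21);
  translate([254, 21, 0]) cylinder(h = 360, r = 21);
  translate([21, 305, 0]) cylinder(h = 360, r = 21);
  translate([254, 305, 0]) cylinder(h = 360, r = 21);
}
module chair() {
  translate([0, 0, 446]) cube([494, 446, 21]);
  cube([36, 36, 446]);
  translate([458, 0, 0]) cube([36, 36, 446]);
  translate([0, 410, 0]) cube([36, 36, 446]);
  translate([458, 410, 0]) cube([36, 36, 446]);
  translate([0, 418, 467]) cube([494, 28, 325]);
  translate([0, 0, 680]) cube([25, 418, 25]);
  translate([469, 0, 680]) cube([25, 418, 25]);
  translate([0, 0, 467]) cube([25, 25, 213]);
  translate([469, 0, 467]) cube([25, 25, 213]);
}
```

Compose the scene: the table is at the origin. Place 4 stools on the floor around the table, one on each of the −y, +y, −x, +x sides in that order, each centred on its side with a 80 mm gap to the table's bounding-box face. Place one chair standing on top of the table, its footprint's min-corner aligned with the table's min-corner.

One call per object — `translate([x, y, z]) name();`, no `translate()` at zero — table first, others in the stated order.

table();
translate([336, -406, 0]) stool();
translate([336, 660, 0]) stool();
translate([-355, 127, 0]) stool();
translate([1027, 127, 0]) stool();
translate([0, 0, 742]) chair();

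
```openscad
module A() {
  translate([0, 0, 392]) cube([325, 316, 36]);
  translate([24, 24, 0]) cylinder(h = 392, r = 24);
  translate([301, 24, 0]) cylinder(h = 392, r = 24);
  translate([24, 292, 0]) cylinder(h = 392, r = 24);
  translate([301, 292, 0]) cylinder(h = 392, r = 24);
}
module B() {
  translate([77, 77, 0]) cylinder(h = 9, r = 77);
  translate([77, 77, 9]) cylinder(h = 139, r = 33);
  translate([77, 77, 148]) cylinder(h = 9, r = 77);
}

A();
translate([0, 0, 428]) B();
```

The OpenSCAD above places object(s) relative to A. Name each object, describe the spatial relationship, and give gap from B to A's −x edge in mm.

A is a stool. B is a spool. The spool is on top of the stool. The gap from the spool to the stool's −x edge is 0 mm.

The spool's min-x is at 0; the stool's min-x is 0; gap = 0 mm.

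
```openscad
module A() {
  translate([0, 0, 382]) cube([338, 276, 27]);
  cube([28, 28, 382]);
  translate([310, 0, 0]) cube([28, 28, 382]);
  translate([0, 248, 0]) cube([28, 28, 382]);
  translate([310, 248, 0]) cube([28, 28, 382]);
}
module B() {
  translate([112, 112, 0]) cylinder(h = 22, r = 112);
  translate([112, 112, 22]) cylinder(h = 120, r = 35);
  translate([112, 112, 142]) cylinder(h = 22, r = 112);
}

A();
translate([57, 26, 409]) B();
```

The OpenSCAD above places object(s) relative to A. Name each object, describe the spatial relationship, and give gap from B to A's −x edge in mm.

The spool's min-x is at 57; the stool's min-x is 0; gap = 57 mm.

A is a stool. B is a spool. The spool is on top of the stool, centred. The gap from the spool to the stool's −x edge is 57 mm.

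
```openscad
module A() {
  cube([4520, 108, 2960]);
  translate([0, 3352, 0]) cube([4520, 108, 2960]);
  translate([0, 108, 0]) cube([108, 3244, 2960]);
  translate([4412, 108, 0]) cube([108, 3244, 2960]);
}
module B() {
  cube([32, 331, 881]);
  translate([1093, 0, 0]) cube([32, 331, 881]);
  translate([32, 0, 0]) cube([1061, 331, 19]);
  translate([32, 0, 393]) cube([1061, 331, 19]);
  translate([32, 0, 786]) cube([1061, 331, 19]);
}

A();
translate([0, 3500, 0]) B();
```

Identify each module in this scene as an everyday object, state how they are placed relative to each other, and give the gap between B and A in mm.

A is a house frame. B is a bookshelf. The bookshelf is on the floor beside the house frame on its +y side. The gap between the bookshelf and the house frame is 40 mm.

The bookshelf's nearest face is 40 mm from the house frame's +y face.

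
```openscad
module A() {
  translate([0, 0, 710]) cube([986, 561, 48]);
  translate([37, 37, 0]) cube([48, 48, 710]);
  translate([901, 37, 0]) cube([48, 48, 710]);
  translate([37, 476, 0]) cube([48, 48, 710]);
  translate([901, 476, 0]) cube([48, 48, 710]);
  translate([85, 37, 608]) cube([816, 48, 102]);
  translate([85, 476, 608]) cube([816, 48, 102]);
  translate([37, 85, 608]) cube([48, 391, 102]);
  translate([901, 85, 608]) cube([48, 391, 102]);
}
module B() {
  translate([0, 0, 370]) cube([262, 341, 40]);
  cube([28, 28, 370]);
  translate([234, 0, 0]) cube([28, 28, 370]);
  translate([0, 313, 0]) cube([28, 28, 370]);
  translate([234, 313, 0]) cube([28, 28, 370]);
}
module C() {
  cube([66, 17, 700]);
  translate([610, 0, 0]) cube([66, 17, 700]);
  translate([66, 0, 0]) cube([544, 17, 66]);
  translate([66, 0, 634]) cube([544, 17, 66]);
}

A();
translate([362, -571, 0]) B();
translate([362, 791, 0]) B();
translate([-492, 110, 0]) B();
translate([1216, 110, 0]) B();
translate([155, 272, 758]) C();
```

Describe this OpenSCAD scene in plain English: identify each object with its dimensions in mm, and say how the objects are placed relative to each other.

A is a rectangular dining table. The top is 986×561×48 mm with its upper surface at z = 758 mm. It stands on four 48×48 mm square legs, each inset 37 mm from the nearest pair of top edges, running from the floor to the underside of the top. Four apron rails, 48 mm thick and 102 mm tall, run between adjacent legs with their top edges flush with the underside of the top and their outer faces flush with the legs' outer faces.

B is a simple wooden stool: a rectangular seat 262 mm (x) by 341 mm (y), 40 mm thick, top face at z = 410 mm, on four square legs, each 28×28 mm in cross-section. The legs rest on z = 0, each flush with a corner of the seat.

C is a rectangular picture frame lying in the x–z plane (depth along y). The opening is 544 mm wide (x) by 568 mm tall (z), surrounded by a border 66 mm wide on all four sides. The frame is 17 mm deep and is made of two full-height vertical stiles with two horizontal rails fitted between them.

Four stools sit around the table at the −y, +y, −x, +x sides. The picture frame is on top of the table, centred.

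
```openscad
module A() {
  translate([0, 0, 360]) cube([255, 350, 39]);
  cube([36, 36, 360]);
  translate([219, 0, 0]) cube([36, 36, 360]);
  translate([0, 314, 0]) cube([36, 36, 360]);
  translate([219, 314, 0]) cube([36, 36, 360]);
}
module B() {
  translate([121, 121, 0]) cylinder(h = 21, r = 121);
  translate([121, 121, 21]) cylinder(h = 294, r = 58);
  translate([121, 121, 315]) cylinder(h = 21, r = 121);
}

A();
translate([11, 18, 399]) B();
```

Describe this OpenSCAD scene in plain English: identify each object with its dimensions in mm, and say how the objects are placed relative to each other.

A is a simple wooden stool: a rectangular seat 255 mm (x) by 350 mm (y), 39 mm thick, top face at z = 399 mm, on four square legs, each 36×36 mm in cross-section. The legs rest on z = 0, each flush with a corner of the seat.

B is a spool: two coaxial disc flanges of radius 121 mm and thickness 21 mm, joined by a core cylinder of radius 58 mm and height 294 mm. The lower flange rests on z = 0 and the three cylinders share a vertical axis.

The spool is on top of the stool.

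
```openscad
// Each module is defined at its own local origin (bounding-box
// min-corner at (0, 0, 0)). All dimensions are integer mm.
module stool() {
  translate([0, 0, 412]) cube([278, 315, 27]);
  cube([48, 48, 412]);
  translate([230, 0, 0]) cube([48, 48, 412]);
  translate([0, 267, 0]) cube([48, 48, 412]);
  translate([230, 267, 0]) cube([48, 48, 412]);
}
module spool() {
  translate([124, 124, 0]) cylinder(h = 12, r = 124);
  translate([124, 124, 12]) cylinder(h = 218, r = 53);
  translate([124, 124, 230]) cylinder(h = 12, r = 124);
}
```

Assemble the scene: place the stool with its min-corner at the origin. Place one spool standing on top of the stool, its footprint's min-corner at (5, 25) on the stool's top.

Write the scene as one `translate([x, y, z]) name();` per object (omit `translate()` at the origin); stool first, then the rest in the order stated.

stool();
translate([5, 25, 439]) spool();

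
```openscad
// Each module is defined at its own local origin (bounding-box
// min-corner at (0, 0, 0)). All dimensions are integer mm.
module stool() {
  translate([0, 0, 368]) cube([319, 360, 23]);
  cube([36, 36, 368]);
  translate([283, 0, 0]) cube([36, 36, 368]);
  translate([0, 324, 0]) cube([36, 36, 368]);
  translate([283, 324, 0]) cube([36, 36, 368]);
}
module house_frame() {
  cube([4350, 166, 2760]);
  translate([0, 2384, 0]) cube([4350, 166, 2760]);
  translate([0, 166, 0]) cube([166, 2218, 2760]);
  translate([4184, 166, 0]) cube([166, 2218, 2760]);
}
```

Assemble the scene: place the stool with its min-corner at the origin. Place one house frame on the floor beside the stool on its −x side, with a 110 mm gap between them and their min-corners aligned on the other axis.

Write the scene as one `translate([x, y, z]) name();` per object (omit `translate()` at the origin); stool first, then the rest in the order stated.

stool();
translate([-4460, 0, 0]) house_frame();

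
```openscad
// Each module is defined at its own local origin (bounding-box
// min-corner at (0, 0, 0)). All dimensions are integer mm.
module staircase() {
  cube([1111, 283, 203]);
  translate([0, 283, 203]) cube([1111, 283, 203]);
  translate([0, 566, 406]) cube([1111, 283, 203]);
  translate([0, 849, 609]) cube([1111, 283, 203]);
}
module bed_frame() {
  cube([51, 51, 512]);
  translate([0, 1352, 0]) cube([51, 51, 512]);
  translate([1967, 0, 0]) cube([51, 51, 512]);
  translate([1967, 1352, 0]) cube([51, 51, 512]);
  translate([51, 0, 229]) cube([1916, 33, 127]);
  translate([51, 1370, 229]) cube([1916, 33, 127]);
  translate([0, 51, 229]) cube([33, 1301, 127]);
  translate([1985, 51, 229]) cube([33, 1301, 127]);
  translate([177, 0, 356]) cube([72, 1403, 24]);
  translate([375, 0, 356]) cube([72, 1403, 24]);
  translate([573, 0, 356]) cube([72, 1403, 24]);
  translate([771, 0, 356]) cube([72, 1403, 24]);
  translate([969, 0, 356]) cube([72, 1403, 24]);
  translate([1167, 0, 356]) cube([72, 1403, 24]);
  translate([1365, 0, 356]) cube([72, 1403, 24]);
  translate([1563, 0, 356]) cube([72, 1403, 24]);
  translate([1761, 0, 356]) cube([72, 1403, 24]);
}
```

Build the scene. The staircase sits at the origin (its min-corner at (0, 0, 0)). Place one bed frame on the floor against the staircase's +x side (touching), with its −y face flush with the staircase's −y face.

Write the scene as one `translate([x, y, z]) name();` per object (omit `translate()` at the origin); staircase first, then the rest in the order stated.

staircase();
translate([1111, 0, 0]) bed_frame();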